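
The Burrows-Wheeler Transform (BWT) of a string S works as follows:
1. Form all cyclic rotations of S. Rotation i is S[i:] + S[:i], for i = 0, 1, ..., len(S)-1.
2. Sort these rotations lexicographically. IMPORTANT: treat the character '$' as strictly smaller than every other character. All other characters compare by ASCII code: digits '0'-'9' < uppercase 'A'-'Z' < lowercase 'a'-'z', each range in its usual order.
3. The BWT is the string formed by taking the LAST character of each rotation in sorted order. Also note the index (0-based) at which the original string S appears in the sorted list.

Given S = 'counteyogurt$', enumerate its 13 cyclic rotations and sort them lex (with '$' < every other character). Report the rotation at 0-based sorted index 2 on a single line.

Answer: eyogurt$count

Derivation:
All 13 rotations (rotation i = S[i:]+S[:i]):
  rot[0] = counteyogurt$
  rot[1] = ounteyogurt$c
  rot[2] = unteyogurt$co
  rot[3] = nteyogurt$cou
  rot[4] = teyogurt$coun
  rot[5] = eyogurt$count
  rot[6] = yogurt$counte
  rot[7] = ogurt$countey
  rot[8] = gurt$counteyo
  rot[9] = urt$counteyog
  rot[10] = rt$counteyogu
  rot[11] = t$counteyogur
  rot[12] = $counteyogurt
Sorted (with $ < everything):
  sorted[0] = $counteyogurt
  sorted[1] = counteyogurt$
  sorted[2] = eyogurt$count
  sorted[3] = gurt$counteyo
  sorted[4] = nteyogurt$cou
  sorted[5] = ogurt$countey
  sorted[6] = ounteyogurt$c
  sorted[7] = rt$counteyogu
  sorted[8] = t$counteyogur
  sorted[9] = teyogurt$coun
  sorted[10] = unteyogurt$co
  sorted[11] = urt$counteyog
  sorted[12] = yogurt$counte
sorted[2] = eyogurt$count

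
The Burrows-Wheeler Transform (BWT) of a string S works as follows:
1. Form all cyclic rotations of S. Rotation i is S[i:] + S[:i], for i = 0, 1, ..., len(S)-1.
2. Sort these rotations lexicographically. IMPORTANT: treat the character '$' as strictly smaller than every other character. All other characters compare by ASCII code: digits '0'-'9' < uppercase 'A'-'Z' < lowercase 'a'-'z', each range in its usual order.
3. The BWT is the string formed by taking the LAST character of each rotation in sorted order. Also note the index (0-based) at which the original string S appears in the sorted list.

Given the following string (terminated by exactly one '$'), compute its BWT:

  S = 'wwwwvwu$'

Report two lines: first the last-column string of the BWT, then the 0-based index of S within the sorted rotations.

All 8 rotations (rotation i = S[i:]+S[:i]):
  rot[0] = wwwwvwu$
  rot[1] = wwwvwu$w
  rot[2] = wwvwu$ww
  rot[3] = wvwu$www
  rot[4] = vwu$wwww
  rot[5] = wu$wwwwv
  rot[6] = u$wwwwvw
  rot[7] = $wwwwvwu
Sorted (with $ < everything):
  sorted[0] = $wwwwvwu  (last char: 'u')
  sorted[1] = u$wwwwvw  (last char: 'w')
  sorted[2] = vwu$wwww  (last char: 'w')
  sorted[3] = wu$wwwwv  (last char: 'v')
  sorted[4] = wvwu$www  (last char: 'w')
  sorted[5] = wwvwu$ww  (last char: 'w')
  sorted[6] = wwwvwu$w  (last char: 'w')
  sorted[7] = wwwwvwu$  (last char: '$')
Last column: uwwvwww$
Original string S is at sorted index 7

Answer: uwwvwww$
7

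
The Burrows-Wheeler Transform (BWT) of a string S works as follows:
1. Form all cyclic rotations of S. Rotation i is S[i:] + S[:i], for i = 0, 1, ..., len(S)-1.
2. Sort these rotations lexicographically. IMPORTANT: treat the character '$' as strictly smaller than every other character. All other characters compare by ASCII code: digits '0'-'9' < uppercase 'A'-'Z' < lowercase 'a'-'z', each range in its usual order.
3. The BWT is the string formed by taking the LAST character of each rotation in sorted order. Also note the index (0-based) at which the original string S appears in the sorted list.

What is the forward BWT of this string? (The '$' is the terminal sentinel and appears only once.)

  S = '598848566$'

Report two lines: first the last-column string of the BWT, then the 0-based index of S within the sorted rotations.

All 10 rotations (rotation i = S[i:]+S[:i]):
  rot[0] = 598848566$
  rot[1] = 98848566$5
  rot[2] = 8848566$59
  rot[3] = 848566$598
  rot[4] = 48566$5988
  rot[5] = 8566$59884
  rot[6] = 566$598848
  rot[7] = 66$5988485
  rot[8] = 6$59884856
  rot[9] = $598848566
Sorted (with $ < everything):
  sorted[0] = $598848566  (last char: '6')
  sorted[1] = 48566$5988  (last char: '8')
  sorted[2] = 566$598848  (last char: '8')
  sorted[3] = 598848566$  (last char: '$')
  sorted[4] = 6$59884856  (last char: '6')
  sorted[5] = 66$5988485  (last char: '5')
  sorted[6] = 848566$598  (last char: '8')
  sorted[7] = 8566$59884  (last char: '4')
  sorted[8] = 8848566$59  (last char: '9')
  sorted[9] = 98848566$5  (last char: '5')
Last column: 688$658495
Original string S is at sorted index 3

Answer: 688$658495
3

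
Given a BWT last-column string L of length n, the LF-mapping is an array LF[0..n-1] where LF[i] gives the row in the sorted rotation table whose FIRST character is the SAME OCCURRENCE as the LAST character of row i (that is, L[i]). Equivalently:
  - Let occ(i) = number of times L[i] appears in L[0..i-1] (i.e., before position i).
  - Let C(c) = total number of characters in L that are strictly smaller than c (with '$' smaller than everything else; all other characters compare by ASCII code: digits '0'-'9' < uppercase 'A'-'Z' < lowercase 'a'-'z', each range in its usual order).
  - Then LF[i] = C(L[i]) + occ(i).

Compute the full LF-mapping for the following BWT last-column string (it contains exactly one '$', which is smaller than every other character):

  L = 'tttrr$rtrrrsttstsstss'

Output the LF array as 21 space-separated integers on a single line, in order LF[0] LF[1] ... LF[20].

Char counts: '$':1, 'r':6, 's':6, 't':8
C (first-col start): C('$')=0, C('r')=1, C('s')=7, C('t')=13
L[0]='t': occ=0, LF[0]=C('t')+0=13+0=13
L[1]='t': occ=1, LF[1]=C('t')+1=13+1=14
L[2]='t': occ=2, LF[2]=C('t')+2=13+2=15
L[3]='r': occ=0, LF[3]=C('r')+0=1+0=1
L[4]='r': occ=1, LF[4]=C('r')+1=1+1=2
L[5]='$': occ=0, LF[5]=C('$')+0=0+0=0
L[6]='r': occ=2, LF[6]=C('r')+2=1+2=3
L[7]='t': occ=3, LF[7]=C('t')+3=13+3=16
L[8]='r': occ=3, LF[8]=C('r')+3=1+3=4
L[9]='r': occ=4, LF[9]=C('r')+4=1+4=5
L[10]='r': occ=5, LF[10]=C('r')+5=1+5=6
L[11]='s': occ=0, LF[11]=C('s')+0=7+0=7
L[12]='t': occ=4, LF[12]=C('t')+4=13+4=17
L[13]='t': occ=5, LF[13]=C('t')+5=13+5=18
L[14]='s': occ=1, LF[14]=C('s')+1=7+1=8
L[15]='t': occ=6, LF[15]=C('t')+6=13+6=19
L[16]='s': occ=2, LF[16]=C('s')+2=7+2=9
L[17]='s': occ=3, LF[17]=C('s')+3=7+3=10
L[18]='t': occ=7, LF[18]=C('t')+7=13+7=20
L[19]='s': occ=4, LF[19]=C('s')+4=7+4=11
L[20]='s': occ=5, LF[20]=C('s')+5=7+5=12

Answer: 13 14 15 1 2 0 3 16 4 5 6 7 17 18 8 19 9 10 20 11 12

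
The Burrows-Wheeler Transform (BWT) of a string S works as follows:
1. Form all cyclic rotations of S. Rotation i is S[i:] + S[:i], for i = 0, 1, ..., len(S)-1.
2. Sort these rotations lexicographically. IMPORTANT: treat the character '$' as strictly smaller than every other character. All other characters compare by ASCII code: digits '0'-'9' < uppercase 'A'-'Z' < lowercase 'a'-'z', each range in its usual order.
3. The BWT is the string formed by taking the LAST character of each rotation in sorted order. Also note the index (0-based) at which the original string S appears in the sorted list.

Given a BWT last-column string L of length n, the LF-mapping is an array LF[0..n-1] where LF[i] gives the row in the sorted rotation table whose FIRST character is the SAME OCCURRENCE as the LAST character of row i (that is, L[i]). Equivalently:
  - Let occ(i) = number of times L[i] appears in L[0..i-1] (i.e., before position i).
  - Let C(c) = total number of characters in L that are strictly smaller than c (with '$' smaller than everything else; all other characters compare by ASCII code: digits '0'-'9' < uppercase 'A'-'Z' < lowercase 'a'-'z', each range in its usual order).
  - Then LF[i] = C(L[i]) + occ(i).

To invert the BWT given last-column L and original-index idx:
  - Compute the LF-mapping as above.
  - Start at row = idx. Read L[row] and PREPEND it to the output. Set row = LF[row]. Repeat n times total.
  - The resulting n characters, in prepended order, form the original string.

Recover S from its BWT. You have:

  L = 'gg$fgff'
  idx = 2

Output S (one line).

Answer: fgffgg$

Derivation:
LF mapping: 4 5 0 1 6 2 3
Walk LF starting at row 2, prepending L[row]:
  step 1: row=2, L[2]='$', prepend. Next row=LF[2]=0
  step 2: row=0, L[0]='g', prepend. Next row=LF[0]=4
  step 3: row=4, L[4]='g', prepend. Next row=LF[4]=6
  step 4: row=6, L[6]='f', prepend. Next row=LF[6]=3
  step 5: row=3, L[3]='f', prepend. Next row=LF[3]=1
  step 6: row=1, L[1]='g', prepend. Next row=LF[1]=5
  step 7: row=5, L[5]='f', prepend. Next row=LF[5]=2
Reversed output: fgffgg$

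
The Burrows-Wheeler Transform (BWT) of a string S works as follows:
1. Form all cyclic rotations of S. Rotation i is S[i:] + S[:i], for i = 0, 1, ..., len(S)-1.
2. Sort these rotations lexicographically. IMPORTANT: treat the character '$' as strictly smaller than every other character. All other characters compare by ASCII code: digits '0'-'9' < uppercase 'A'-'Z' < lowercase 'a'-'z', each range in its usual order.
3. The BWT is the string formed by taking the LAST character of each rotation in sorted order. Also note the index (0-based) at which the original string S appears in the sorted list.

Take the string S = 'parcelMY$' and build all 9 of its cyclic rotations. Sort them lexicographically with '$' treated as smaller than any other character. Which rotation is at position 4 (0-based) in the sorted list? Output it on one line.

Answer: celMY$par

Derivation:
All 9 rotations (rotation i = S[i:]+S[:i]):
  rot[0] = parcelMY$
  rot[1] = arcelMY$p
  rot[2] = rcelMY$pa
  rot[3] = celMY$par
  rot[4] = elMY$parc
  rot[5] = lMY$parce
  rot[6] = MY$parcel
  rot[7] = Y$parcelM
  rot[8] = $parcelMY
Sorted (with $ < everything):
  sorted[0] = $parcelMY
  sorted[1] = MY$parcel
  sorted[2] = Y$parcelM
  sorted[3] = arcelMY$p
  sorted[4] = celMY$par
  sorted[5] = elMY$parc
  sorted[6] = lMY$parce
  sorted[7] = parcelMY$
  sorted[8] = rcelMY$pa
sorted[4] = celMY$par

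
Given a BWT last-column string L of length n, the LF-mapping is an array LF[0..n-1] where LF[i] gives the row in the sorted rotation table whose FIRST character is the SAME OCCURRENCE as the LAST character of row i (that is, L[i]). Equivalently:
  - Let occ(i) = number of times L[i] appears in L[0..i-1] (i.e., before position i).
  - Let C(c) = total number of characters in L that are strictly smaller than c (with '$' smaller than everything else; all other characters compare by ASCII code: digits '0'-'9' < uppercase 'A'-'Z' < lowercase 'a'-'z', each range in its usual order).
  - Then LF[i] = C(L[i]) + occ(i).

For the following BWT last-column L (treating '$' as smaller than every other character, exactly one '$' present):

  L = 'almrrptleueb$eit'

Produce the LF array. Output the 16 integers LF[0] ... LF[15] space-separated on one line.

Char counts: '$':1, 'a':1, 'b':1, 'e':3, 'i':1, 'l':2, 'm':1, 'p':1, 'r':2, 't':2, 'u':1
C (first-col start): C('$')=0, C('a')=1, C('b')=2, C('e')=3, C('i')=6, C('l')=7, C('m')=9, C('p')=10, C('r')=11, C('t')=13, C('u')=15
L[0]='a': occ=0, LF[0]=C('a')+0=1+0=1
L[1]='l': occ=0, LF[1]=C('l')+0=7+0=7
L[2]='m': occ=0, LF[2]=C('m')+0=9+0=9
L[3]='r': occ=0, LF[3]=C('r')+0=11+0=11
L[4]='r': occ=1, LF[4]=C('r')+1=11+1=12
L[5]='p': occ=0, LF[5]=C('p')+0=10+0=10
L[6]='t': occ=0, LF[6]=C('t')+0=13+0=13
L[7]='l': occ=1, LF[7]=C('l')+1=7+1=8
L[8]='e': occ=0, LF[8]=C('e')+0=3+0=3
L[9]='u': occ=0, LF[9]=C('u')+0=15+0=15
L[10]='e': occ=1, LF[10]=C('e')+1=3+1=4
L[11]='b': occ=0, LF[11]=C('b')+0=2+0=2
L[12]='$': occ=0, LF[12]=C('$')+0=0+0=0
L[13]='e': occ=2, LF[13]=C('e')+2=3+2=5
L[14]='i': occ=0, LF[14]=C('i')+0=6+0=6
L[15]='t': occ=1, LF[15]=C('t')+1=13+1=14

Answer: 1 7 9 11 12 10 13 8 3 15 4 2 0 5 6 14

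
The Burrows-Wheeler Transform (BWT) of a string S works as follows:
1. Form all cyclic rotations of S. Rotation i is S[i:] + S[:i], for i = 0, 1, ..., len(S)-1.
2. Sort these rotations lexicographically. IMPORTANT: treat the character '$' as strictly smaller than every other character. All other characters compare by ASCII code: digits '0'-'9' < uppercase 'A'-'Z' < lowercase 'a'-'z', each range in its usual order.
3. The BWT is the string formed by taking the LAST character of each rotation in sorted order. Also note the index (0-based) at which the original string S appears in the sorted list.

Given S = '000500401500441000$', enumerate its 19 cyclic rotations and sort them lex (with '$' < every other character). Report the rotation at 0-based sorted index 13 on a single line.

Answer: 1500441000$00050040

Derivation:
All 19 rotations (rotation i = S[i:]+S[:i]):
  rot[0] = 000500401500441000$
  rot[1] = 00500401500441000$0
  rot[2] = 0500401500441000$00
  rot[3] = 500401500441000$000
  rot[4] = 00401500441000$0005
  rot[5] = 0401500441000$00050
  rot[6] = 401500441000$000500
  rot[7] = 01500441000$0005004
  rot[8] = 1500441000$00050040
  rot[9] = 500441000$000500401
  rot[10] = 00441000$0005004015
  rot[11] = 0441000$00050040150
  rot[12] = 441000$000500401500
  rot[13] = 41000$0005004015004
  rot[14] = 1000$00050040150044
  rot[15] = 000$000500401500441
  rot[16] = 00$0005004015004410
  rot[17] = 0$00050040150044100
  rot[18] = $000500401500441000
Sorted (with $ < everything):
  sorted[0] = $000500401500441000
  sorted[1] = 0$00050040150044100
  sorted[2] = 00$0005004015004410
  sorted[3] = 000$000500401500441
  sorted[4] = 000500401500441000$
  sorted[5] = 00401500441000$0005
  sorted[6] = 00441000$0005004015
  sorted[7] = 00500401500441000$0
  sorted[8] = 01500441000$0005004
  sorted[9] = 0401500441000$00050
  sorted[10] = 0441000$00050040150
  sorted[11] = 0500401500441000$00
  sorted[12] = 1000$00050040150044
  sorted[13] = 1500441000$00050040
  sorted[14] = 401500441000$000500
  sorted[15] = 41000$0005004015004
  sorted[16] = 441000$000500401500
  sorted[17] = 500401500441000$000
  sorted[18] = 500441000$000500401
sorted[13] = 1500441000$00050040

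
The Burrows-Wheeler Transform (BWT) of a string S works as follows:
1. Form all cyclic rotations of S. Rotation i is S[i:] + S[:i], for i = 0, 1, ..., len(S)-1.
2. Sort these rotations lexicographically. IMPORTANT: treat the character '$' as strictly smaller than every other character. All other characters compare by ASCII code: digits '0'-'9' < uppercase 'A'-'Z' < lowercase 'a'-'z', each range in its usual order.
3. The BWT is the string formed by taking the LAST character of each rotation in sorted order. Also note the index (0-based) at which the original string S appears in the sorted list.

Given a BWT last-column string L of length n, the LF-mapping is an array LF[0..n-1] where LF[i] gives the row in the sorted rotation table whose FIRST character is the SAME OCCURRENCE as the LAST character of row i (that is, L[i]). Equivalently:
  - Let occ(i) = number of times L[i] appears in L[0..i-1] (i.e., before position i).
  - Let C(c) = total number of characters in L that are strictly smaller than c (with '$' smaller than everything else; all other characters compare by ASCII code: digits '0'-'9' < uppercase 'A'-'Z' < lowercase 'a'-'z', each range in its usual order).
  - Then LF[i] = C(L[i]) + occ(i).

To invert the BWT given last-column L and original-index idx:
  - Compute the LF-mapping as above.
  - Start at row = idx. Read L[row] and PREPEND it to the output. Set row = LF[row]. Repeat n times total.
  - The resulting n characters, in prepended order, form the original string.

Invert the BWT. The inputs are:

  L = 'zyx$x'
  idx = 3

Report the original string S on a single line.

Answer: yxxz$

Derivation:
LF mapping: 4 3 1 0 2
Walk LF starting at row 3, prepending L[row]:
  step 1: row=3, L[3]='$', prepend. Next row=LF[3]=0
  step 2: row=0, L[0]='z', prepend. Next row=LF[0]=4
  step 3: row=4, L[4]='x', prepend. Next row=LF[4]=2
  step 4: row=2, L[2]='x', prepend. Next row=LF[2]=1
  step 5: row=1, L[1]='y', prepend. Next row=LF[1]=3
Reversed output: yxxz$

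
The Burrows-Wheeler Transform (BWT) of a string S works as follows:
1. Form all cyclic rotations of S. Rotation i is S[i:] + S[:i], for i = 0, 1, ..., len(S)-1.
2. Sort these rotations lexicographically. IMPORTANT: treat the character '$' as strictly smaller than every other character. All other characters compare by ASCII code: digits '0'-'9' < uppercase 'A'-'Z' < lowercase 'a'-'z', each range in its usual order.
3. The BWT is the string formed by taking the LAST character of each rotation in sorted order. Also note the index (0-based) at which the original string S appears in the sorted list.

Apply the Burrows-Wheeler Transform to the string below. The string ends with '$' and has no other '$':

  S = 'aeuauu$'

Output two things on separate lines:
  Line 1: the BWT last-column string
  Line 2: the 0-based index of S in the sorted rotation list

All 7 rotations (rotation i = S[i:]+S[:i]):
  rot[0] = aeuauu$
  rot[1] = euauu$a
  rot[2] = uauu$ae
  rot[3] = auu$aeu
  rot[4] = uu$aeua
  rot[5] = u$aeuau
  rot[6] = $aeuauu
Sorted (with $ < everything):
  sorted[0] = $aeuauu  (last char: 'u')
  sorted[1] = aeuauu$  (last char: '$')
  sorted[2] = auu$aeu  (last char: 'u')
  sorted[3] = euauu$a  (last char: 'a')
  sorted[4] = u$aeuau  (last char: 'u')
  sorted[5] = uauu$ae  (last char: 'e')
  sorted[6] = uu$aeua  (last char: 'a')
Last column: u$uauea
Original string S is at sorted index 1

Answer: u$uauea
1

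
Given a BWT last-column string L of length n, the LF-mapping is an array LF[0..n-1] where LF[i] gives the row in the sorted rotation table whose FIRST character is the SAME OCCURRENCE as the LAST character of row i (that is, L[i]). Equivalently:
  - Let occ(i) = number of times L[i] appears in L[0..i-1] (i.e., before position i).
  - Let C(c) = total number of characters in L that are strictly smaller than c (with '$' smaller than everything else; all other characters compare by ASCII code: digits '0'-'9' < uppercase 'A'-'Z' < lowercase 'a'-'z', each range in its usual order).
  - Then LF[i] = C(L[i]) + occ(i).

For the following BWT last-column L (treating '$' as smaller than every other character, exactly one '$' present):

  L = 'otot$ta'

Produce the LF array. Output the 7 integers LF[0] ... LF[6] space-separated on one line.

Char counts: '$':1, 'a':1, 'o':2, 't':3
C (first-col start): C('$')=0, C('a')=1, C('o')=2, C('t')=4
L[0]='o': occ=0, LF[0]=C('o')+0=2+0=2
L[1]='t': occ=0, LF[1]=C('t')+0=4+0=4
L[2]='o': occ=1, LF[2]=C('o')+1=2+1=3
L[3]='t': occ=1, LF[3]=C('t')+1=4+1=5
L[4]='$': occ=0, LF[4]=C('$')+0=0+0=0
L[5]='t': occ=2, LF[5]=C('t')+2=4+2=6
L[6]='a': occ=0, LF[6]=C('a')+0=1+0=1

Answer: 2 4 3 5 0 6 1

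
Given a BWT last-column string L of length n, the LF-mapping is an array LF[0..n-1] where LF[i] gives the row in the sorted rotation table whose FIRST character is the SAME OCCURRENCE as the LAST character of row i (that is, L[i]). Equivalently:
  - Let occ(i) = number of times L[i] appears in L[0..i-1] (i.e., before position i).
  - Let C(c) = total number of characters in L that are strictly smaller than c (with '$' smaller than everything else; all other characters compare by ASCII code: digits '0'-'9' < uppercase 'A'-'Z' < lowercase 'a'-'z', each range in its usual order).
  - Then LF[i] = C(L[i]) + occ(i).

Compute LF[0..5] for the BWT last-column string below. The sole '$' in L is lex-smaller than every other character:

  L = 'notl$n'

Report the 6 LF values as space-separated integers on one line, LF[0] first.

Answer: 2 4 5 1 0 3

Derivation:
Char counts: '$':1, 'l':1, 'n':2, 'o':1, 't':1
C (first-col start): C('$')=0, C('l')=1, C('n')=2, C('o')=4, C('t')=5
L[0]='n': occ=0, LF[0]=C('n')+0=2+0=2
L[1]='o': occ=0, LF[1]=C('o')+0=4+0=4
L[2]='t': occ=0, LF[2]=C('t')+0=5+0=5
L[3]='l': occ=0, LF[3]=C('l')+0=1+0=1
L[4]='$': occ=0, LF[4]=C('$')+0=0+0=0
L[5]='n': occ=1, LF[5]=C('n')+1=2+1=3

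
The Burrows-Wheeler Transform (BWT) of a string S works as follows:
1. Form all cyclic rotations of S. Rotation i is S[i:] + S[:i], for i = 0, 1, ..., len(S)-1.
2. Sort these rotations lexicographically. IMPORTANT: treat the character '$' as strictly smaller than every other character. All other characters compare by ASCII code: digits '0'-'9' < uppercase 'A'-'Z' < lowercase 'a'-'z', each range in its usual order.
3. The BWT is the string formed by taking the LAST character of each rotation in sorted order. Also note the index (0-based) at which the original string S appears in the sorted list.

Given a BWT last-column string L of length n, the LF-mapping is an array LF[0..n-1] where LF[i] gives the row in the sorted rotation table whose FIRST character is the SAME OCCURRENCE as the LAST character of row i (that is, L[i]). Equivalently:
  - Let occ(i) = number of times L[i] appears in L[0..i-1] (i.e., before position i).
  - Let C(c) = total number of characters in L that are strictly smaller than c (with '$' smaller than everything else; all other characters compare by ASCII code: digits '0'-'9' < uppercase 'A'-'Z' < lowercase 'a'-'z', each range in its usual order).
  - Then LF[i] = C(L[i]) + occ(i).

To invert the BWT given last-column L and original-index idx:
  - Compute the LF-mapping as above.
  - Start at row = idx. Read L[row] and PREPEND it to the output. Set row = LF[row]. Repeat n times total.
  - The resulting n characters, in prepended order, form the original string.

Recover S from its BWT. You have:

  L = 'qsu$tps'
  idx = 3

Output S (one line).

Answer: sptsuq$

Derivation:
LF mapping: 2 3 6 0 5 1 4
Walk LF starting at row 3, prepending L[row]:
  step 1: row=3, L[3]='$', prepend. Next row=LF[3]=0
  step 2: row=0, L[0]='q', prepend. Next row=LF[0]=2
  step 3: row=2, L[2]='u', prepend. Next row=LF[2]=6
  step 4: row=6, L[6]='s', prepend. Next row=LF[6]=4
  step 5: row=4, L[4]='t', prepend. Next row=LF[4]=5
  step 6: row=5, L[5]='p', prepend. Next row=LF[5]=1
  step 7: row=1, L[1]='s', prepend. Next row=LF[1]=3
Reversed output: sptsuq$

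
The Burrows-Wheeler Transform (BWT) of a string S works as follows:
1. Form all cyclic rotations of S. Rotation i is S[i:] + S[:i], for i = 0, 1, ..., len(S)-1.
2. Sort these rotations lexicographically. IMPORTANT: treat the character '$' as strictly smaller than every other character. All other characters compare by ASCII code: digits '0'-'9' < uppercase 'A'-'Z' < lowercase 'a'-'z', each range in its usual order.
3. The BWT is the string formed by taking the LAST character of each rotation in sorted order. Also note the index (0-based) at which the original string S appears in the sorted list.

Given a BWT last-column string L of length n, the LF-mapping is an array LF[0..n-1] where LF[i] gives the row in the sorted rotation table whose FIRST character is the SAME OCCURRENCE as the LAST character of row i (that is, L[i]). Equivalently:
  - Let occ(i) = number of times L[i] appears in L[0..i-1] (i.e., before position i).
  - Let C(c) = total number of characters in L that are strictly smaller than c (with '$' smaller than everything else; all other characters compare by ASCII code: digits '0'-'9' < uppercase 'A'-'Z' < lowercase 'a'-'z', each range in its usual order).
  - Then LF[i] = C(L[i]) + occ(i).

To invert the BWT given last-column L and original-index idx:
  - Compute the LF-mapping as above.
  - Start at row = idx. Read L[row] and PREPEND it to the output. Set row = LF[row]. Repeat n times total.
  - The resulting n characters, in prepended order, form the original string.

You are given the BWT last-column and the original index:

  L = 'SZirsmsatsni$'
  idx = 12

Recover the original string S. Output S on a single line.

Answer: transmissiZS$

Derivation:
LF mapping: 1 2 4 8 9 6 10 3 12 11 7 5 0
Walk LF starting at row 12, prepending L[row]:
  step 1: row=12, L[12]='$', prepend. Next row=LF[12]=0
  step 2: row=0, L[0]='S', prepend. Next row=LF[0]=1
  step 3: row=1, L[1]='Z', prepend. Next row=LF[1]=2
  step 4: row=2, L[2]='i', prepend. Next row=LF[2]=4
  step 5: row=4, L[4]='s', prepend. Next row=LF[4]=9
  step 6: row=9, L[9]='s', prepend. Next row=LF[9]=11
  step 7: row=11, L[11]='i', prepend. Next row=LF[11]=5
  step 8: row=5, L[5]='m', prepend. Next row=LF[5]=6
  step 9: row=6, L[6]='s', prepend. Next row=LF[6]=10
  step 10: row=10, L[10]='n', prepend. Next row=LF[10]=7
  step 11: row=7, L[7]='a', prepend. Next row=LF[7]=3
  step 12: row=3, L[3]='r', prepend. Next row=LF[3]=8
  step 13: row=8, L[8]='t', prepend. Next row=LF[8]=12
Reversed output: transmissiZS$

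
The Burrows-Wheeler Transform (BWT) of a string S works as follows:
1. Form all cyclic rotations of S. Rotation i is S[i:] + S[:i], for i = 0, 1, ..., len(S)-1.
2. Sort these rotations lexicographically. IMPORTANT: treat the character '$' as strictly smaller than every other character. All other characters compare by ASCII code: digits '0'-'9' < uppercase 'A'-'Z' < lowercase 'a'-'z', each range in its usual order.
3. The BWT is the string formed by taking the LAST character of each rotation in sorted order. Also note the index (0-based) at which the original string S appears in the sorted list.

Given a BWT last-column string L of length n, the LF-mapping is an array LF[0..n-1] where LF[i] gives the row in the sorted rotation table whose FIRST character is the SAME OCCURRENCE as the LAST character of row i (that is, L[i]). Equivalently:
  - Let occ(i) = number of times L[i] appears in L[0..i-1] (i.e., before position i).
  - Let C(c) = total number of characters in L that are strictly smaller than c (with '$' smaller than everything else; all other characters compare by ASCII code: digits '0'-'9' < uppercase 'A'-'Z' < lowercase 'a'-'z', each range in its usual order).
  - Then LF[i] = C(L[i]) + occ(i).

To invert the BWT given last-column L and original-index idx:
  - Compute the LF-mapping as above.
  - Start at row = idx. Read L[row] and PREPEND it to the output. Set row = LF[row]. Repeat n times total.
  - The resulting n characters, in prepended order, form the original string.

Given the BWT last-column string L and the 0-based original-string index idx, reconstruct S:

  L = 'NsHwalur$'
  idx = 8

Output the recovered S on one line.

Answer: walrusHN$

Derivation:
LF mapping: 2 6 1 8 3 4 7 5 0
Walk LF starting at row 8, prepending L[row]:
  step 1: row=8, L[8]='$', prepend. Next row=LF[8]=0
  step 2: row=0, L[0]='N', prepend. Next row=LF[0]=2
  step 3: row=2, L[2]='H', prepend. Next row=LF[2]=1
  step 4: row=1, L[1]='s', prepend. Next row=LF[1]=6
  step 5: row=6, L[6]='u', prepend. Next row=LF[6]=7
  step 6: row=7, L[7]='r', prepend. Next row=LF[7]=5
  step 7: row=5, L[5]='l', prepend. Next row=LF[5]=4
  step 8: row=4, L[4]='a', prepend. Next row=LF[4]=3
  step 9: row=3, L[3]='w', prepend. Next row=LF[3]=8
Reversed output: walrusHN$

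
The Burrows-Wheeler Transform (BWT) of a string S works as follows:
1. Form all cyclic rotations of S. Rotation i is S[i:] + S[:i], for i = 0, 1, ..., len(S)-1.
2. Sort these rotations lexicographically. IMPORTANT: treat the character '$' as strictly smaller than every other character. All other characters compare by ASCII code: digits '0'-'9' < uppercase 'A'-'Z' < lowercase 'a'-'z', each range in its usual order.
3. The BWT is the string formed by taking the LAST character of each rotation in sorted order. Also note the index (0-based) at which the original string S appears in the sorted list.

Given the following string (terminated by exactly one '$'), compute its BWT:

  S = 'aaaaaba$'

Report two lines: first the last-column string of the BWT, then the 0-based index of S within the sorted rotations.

Answer: ab$aaaaa
2

Derivation:
All 8 rotations (rotation i = S[i:]+S[:i]):
  rot[0] = aaaaaba$
  rot[1] = aaaaba$a
  rot[2] = aaaba$aa
  rot[3] = aaba$aaa
  rot[4] = aba$aaaa
  rot[5] = ba$aaaaa
  rot[6] = a$aaaaab
  rot[7] = $aaaaaba
Sorted (with $ < everything):
  sorted[0] = $aaaaaba  (last char: 'a')
  sorted[1] = a$aaaaab  (last char: 'b')
  sorted[2] = aaaaaba$  (last char: '$')
  sorted[3] = aaaaba$a  (last char: 'a')
  sorted[4] = aaaba$aa  (last char: 'a')
  sorted[5] = aaba$aaa  (last char: 'a')
  sorted[6] = aba$aaaa  (last char: 'a')
  sorted[7] = ba$aaaaa  (last char: 'a')
Last column: ab$aaaaa
Original string S is at sorted index 2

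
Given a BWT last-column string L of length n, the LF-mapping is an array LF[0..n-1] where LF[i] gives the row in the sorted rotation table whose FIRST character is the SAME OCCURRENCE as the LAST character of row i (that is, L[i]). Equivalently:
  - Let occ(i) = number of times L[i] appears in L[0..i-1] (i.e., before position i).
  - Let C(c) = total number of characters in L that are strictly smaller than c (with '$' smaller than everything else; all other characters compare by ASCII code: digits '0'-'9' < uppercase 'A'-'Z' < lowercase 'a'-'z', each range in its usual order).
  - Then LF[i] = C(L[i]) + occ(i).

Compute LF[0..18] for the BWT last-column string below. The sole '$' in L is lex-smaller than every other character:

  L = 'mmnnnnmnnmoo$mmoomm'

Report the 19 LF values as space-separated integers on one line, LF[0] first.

Answer: 1 2 9 10 11 12 3 13 14 4 15 16 0 5 6 17 18 7 8

Derivation:
Char counts: '$':1, 'm':8, 'n':6, 'o':4
C (first-col start): C('$')=0, C('m')=1, C('n')=9, C('o')=15
L[0]='m': occ=0, LF[0]=C('m')+0=1+0=1
L[1]='m': occ=1, LF[1]=C('m')+1=1+1=2
L[2]='n': occ=0, LF[2]=C('n')+0=9+0=9
L[3]='n': occ=1, LF[3]=C('n')+1=9+1=10
L[4]='n': occ=2, LF[4]=C('n')+2=9+2=11
L[5]='n': occ=3, LF[5]=C('n')+3=9+3=12
L[6]='m': occ=2, LF[6]=C('m')+2=1+2=3
L[7]='n': occ=4, LF[7]=C('n')+4=9+4=13
L[8]='n': occ=5, LF[8]=C('n')+5=9+5=14
L[9]='m': occ=3, LF[9]=C('m')+3=1+3=4
L[10]='o': occ=0, LF[10]=C('o')+0=15+0=15
L[11]='o': occ=1, LF[11]=C('o')+1=15+1=16
L[12]='$': occ=0, LF[12]=C('$')+0=0+0=0
L[13]='m': occ=4, LF[13]=C('m')+4=1+4=5
L[14]='m': occ=5, LF[14]=C('m')+5=1+5=6
L[15]='o': occ=2, LF[15]=C('o')+2=15+2=17
L[16]='o': occ=3, LF[16]=C('o')+3=15+3=18
L[17]='m': occ=6, LF[17]=C('m')+6=1+6=7
L[18]='m': occ=7, LF[18]=C('m')+7=1+7=8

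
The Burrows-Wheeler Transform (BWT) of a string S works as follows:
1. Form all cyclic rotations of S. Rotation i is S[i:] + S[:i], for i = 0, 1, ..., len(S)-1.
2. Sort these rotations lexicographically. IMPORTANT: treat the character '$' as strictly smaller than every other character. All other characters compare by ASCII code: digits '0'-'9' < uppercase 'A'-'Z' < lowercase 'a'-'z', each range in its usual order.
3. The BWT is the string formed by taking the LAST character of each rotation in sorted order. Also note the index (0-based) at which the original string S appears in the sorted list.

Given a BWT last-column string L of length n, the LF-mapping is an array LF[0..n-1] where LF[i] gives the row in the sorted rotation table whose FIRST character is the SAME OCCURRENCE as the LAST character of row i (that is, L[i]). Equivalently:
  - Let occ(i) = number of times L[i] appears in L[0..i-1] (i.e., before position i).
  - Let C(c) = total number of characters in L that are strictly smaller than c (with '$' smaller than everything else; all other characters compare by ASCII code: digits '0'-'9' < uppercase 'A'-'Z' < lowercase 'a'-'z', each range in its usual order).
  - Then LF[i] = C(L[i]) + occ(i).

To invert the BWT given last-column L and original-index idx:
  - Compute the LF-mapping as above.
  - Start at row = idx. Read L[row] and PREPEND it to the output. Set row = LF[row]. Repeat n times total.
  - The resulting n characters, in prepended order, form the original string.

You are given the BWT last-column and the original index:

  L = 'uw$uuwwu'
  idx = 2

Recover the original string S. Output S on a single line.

Answer: uuuwwwu$

Derivation:
LF mapping: 1 5 0 2 3 6 7 4
Walk LF starting at row 2, prepending L[row]:
  step 1: row=2, L[2]='$', prepend. Next row=LF[2]=0
  step 2: row=0, L[0]='u', prepend. Next row=LF[0]=1
  step 3: row=1, L[1]='w', prepend. Next row=LF[1]=5
  step 4: row=5, L[5]='w', prepend. Next row=LF[5]=6
  step 5: row=6, L[6]='w', prepend. Next row=LF[6]=7
  step 6: row=7, L[7]='u', prepend. Next row=LF[7]=4
  step 7: row=4, L[4]='u', prepend. Next row=LF[4]=3
  step 8: row=3, L[3]='u', prepend. Next row=LF[3]=2
Reversed output: uuuwwwu$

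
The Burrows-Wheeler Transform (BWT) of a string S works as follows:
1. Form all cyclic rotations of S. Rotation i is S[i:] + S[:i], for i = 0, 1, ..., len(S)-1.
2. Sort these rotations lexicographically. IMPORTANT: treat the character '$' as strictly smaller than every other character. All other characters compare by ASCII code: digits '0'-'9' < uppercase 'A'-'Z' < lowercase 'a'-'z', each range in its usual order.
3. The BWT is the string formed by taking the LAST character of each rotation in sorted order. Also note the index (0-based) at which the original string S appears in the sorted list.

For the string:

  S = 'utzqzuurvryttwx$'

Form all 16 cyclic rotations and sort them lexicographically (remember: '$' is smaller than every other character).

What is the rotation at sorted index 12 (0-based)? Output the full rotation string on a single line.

All 16 rotations (rotation i = S[i:]+S[:i]):
  rot[0] = utzqzuurvryttwx$
  rot[1] = tzqzuurvryttwx$u
  rot[2] = zqzuurvryttwx$ut
  rot[3] = qzuurvryttwx$utz
  rot[4] = zuurvryttwx$utzq
  rot[5] = uurvryttwx$utzqz
  rot[6] = urvryttwx$utzqzu
  rot[7] = rvryttwx$utzqzuu
  rot[8] = vryttwx$utzqzuur
  rot[9] = ryttwx$utzqzuurv
  rot[10] = yttwx$utzqzuurvr
  rot[11] = ttwx$utzqzuurvry
  rot[12] = twx$utzqzuurvryt
  rot[13] = wx$utzqzuurvrytt
  rot[14] = x$utzqzuurvryttw
  rot[15] = $utzqzuurvryttwx
Sorted (with $ < everything):
  sorted[0] = $utzqzuurvryttwx
  sorted[1] = qzuurvryttwx$utz
  sorted[2] = rvryttwx$utzqzuu
  sorted[3] = ryttwx$utzqzuurv
  sorted[4] = ttwx$utzqzuurvry
  sorted[5] = twx$utzqzuurvryt
  sorted[6] = tzqzuurvryttwx$u
  sorted[7] = urvryttwx$utzqzu
  sorted[8] = utzqzuurvryttwx$
  sorted[9] = uurvryttwx$utzqz
  sorted[10] = vryttwx$utzqzuur
  sorted[11] = wx$utzqzuurvrytt
  sorted[12] = x$utzqzuurvryttw
  sorted[13] = yttwx$utzqzuurvr
  sorted[14] = zqzuurvryttwx$ut
  sorted[15] = zuurvryttwx$utzq
sorted[12] = x$utzqzuurvryttw

Answer: x$utzqzuurvryttw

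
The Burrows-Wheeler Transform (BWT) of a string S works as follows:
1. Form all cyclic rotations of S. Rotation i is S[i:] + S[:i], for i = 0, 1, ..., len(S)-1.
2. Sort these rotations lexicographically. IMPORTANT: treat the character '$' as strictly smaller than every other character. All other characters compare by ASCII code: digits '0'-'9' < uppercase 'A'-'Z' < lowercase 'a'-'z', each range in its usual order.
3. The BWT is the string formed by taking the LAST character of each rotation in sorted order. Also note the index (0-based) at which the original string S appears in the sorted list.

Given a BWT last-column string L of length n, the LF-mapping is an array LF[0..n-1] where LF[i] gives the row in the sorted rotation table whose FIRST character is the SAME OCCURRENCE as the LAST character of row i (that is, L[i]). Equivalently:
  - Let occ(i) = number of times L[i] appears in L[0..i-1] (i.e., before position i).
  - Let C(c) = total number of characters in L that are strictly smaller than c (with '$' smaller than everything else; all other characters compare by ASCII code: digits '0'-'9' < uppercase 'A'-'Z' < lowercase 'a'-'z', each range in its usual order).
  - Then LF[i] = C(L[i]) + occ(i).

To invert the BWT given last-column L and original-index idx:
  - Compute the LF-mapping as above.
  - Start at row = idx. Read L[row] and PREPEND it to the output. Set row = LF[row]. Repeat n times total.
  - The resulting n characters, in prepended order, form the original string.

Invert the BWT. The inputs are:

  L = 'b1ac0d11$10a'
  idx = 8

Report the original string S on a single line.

Answer: ad1a0c1011b$

Derivation:
LF mapping: 9 3 7 10 1 11 4 5 0 6 2 8
Walk LF starting at row 8, prepending L[row]:
  step 1: row=8, L[8]='$', prepend. Next row=LF[8]=0
  step 2: row=0, L[0]='b', prepend. Next row=LF[0]=9
  step 3: row=9, L[9]='1', prepend. Next row=LF[9]=6
  step 4: row=6, L[6]='1', prepend. Next row=LF[6]=4
  step 5: row=4, L[4]='0', prepend. Next row=LF[4]=1
  step 6: row=1, L[1]='1', prepend. Next row=LF[1]=3
  step 7: row=3, L[3]='c', prepend. Next row=LF[3]=10
  step 8: row=10, L[10]='0', prepend. Next row=LF[10]=2
  step 9: row=2, L[2]='a', prepend. Next row=LF[2]=7
  step 10: row=7, L[7]='1', prepend. Next row=LF[7]=5
  step 11: row=5, L[5]='d', prepend. Next row=LF[5]=11
  step 12: row=11, L[11]='a', prepend. Next row=LF[11]=8
Reversed output: ad1a0c1011b$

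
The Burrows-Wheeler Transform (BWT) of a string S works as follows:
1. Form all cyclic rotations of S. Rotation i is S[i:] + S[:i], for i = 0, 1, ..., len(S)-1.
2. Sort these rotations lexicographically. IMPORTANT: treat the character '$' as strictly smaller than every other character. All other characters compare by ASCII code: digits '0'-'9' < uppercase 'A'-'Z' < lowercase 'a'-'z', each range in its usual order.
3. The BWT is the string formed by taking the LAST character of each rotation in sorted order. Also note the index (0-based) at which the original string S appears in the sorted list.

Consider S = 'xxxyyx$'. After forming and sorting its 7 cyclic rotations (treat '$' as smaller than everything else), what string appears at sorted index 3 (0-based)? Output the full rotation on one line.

All 7 rotations (rotation i = S[i:]+S[:i]):
  rot[0] = xxxyyx$
  rot[1] = xxyyx$x
  rot[2] = xyyx$xx
  rot[3] = yyx$xxx
  rot[4] = yx$xxxy
  rot[5] = x$xxxyy
  rot[6] = $xxxyyx
Sorted (with $ < everything):
  sorted[0] = $xxxyyx
  sorted[1] = x$xxxyy
  sorted[2] = xxxyyx$
  sorted[3] = xxyyx$x
  sorted[4] = xyyx$xx
  sorted[5] = yx$xxxy
  sorted[6] = yyx$xxx
sorted[3] = xxyyx$x

Answer: xxyyx$x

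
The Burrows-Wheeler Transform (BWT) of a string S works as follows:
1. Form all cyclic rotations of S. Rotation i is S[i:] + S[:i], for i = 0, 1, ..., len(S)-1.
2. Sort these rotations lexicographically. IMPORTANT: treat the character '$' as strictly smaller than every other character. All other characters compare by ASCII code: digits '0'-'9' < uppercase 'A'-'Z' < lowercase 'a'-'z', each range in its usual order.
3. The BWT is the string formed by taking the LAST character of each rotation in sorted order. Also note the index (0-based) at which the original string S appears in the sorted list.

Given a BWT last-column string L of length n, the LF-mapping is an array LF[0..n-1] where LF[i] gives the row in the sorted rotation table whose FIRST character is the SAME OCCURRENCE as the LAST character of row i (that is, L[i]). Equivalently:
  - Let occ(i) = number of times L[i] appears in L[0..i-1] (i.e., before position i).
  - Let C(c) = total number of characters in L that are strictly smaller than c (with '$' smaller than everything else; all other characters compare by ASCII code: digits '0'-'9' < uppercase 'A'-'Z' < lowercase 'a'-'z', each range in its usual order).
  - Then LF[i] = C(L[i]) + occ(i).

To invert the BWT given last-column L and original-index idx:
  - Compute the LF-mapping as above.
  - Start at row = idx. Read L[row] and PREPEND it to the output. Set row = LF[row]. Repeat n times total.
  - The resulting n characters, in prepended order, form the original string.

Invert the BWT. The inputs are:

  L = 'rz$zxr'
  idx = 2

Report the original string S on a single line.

Answer: rzxzr$

Derivation:
LF mapping: 1 4 0 5 3 2
Walk LF starting at row 2, prepending L[row]:
  step 1: row=2, L[2]='$', prepend. Next row=LF[2]=0
  step 2: row=0, L[0]='r', prepend. Next row=LF[0]=1
  step 3: row=1, L[1]='z', prepend. Next row=LF[1]=4
  step 4: row=4, L[4]='x', prepend. Next row=LF[4]=3
  step 5: row=3, L[3]='z', prepend. Next row=LF[3]=5
  step 6: row=5, L[5]='r', prepend. Next row=LF[5]=2
Reversed output: rzxzr$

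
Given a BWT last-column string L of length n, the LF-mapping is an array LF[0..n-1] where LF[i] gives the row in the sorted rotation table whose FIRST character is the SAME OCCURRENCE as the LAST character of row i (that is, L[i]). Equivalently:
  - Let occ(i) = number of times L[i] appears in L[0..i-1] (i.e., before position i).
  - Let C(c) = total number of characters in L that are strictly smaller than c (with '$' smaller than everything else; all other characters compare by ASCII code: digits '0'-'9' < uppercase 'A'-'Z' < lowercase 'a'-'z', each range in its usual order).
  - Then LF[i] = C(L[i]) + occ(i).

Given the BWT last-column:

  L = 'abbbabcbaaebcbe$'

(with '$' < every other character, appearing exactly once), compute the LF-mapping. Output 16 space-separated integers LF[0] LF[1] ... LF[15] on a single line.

Answer: 1 5 6 7 2 8 12 9 3 4 14 10 13 11 15 0

Derivation:
Char counts: '$':1, 'a':4, 'b':7, 'c':2, 'e':2
C (first-col start): C('$')=0, C('a')=1, C('b')=5, C('c')=12, C('e')=14
L[0]='a': occ=0, LF[0]=C('a')+0=1+0=1
L[1]='b': occ=0, LF[1]=C('b')+0=5+0=5
L[2]='b': occ=1, LF[2]=C('b')+1=5+1=6
L[3]='b': occ=2, LF[3]=C('b')+2=5+2=7
L[4]='a': occ=1, LF[4]=C('a')+1=1+1=2
L[5]='b': occ=3, LF[5]=C('b')+3=5+3=8
L[6]='c': occ=0, LF[6]=C('c')+0=12+0=12
L[7]='b': occ=4, LF[7]=C('b')+4=5+4=9
L[8]='a': occ=2, LF[8]=C('a')+2=1+2=3
L[9]='a': occ=3, LF[9]=C('a')+3=1+3=4
L[10]='e': occ=0, LF[10]=C('e')+0=14+0=14
L[11]='b': occ=5, LF[11]=C('b')+5=5+5=10
L[12]='c': occ=1, LF[12]=C('c')+1=12+1=13
L[13]='b': occ=6, LF[13]=C('b')+6=5+6=11
L[14]='e': occ=1, LF[14]=C('e')+1=14+1=15
L[15]='$': occ=0, LF[15]=C('$')+0=0+0=0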